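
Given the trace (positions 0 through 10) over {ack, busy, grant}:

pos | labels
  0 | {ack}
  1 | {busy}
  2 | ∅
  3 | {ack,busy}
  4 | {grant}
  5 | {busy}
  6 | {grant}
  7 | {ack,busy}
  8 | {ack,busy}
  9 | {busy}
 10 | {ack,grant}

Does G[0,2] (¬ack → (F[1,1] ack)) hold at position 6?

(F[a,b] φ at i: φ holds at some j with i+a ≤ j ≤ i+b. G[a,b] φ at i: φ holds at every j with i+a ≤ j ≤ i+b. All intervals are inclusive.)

Check (¬ack → (F[1,1] ack)) at every j in [6,8]:
  j=6: antecedent true; consequent holds (witness at 7) → ✓
  j=7: antecedent false → ✓
  j=8: antecedent false → ✓
All positions satisfy it → formula holds.

Holds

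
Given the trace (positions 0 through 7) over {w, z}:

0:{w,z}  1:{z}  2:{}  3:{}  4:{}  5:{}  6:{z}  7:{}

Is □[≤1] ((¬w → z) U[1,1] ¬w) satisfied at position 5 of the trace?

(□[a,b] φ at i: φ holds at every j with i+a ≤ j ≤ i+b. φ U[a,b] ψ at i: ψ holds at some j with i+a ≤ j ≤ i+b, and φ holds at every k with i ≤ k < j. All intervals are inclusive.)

Check ((¬w → z) U[1,1] ¬w) at every j in [5,6]:
  j=5: fails
  j=6: holds
Fails at j=5 → formula fails.

Does not hold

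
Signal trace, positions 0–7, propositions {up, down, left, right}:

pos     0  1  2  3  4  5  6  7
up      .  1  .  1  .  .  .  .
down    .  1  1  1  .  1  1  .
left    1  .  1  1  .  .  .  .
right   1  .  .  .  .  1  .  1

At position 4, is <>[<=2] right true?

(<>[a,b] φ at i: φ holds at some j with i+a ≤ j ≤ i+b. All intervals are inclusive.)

Yes

Check right at each j in [4,6]:
  j=4: false
  j=5: true
  j=6: false
Found at j=5 → formula holds.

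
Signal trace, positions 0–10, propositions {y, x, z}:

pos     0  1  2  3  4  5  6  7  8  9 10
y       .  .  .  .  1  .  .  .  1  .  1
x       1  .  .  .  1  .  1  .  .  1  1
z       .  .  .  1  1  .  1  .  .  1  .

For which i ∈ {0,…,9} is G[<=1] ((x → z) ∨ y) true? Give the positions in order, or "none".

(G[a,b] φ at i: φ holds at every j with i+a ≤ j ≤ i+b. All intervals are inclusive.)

Evaluate at each i in [0,9]:
  i=0: ✗ (fails at j=0)
  i=1: ✓ (all of [1,2])
  i=2: ✓ (all of [2,3])
  i=3: ✓ (all of [3,4])
  i=4: ✓ (all of [4,5])
  i=5: ✓ (all of [5,6])
  i=6: ✓ (all of [6,7])
  i=7: ✓ (all of [7,8])
  i=8: ✓ (all of [8,9])
  i=9: ✓ (all of [9,10])

1, 2, 3, 4, 5, 6, 7, 8, 9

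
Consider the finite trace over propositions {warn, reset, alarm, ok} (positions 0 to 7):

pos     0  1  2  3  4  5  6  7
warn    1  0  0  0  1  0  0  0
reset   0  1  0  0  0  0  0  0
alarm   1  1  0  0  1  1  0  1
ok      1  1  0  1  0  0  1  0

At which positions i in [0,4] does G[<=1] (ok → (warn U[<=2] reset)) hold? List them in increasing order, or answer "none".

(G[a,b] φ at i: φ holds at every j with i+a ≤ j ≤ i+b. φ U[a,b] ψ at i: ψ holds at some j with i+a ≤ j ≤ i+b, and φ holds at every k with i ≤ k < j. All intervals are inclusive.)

Evaluate at each i in [0,4]:
  i=0: ✓ (all of [0,1])
  i=1: ✓ (all of [1,2])
  i=2: ✗ (fails at j=3)
  i=3: ✗ (fails at j=3)
  i=4: ✓ (all of [4,5])

0, 1, 4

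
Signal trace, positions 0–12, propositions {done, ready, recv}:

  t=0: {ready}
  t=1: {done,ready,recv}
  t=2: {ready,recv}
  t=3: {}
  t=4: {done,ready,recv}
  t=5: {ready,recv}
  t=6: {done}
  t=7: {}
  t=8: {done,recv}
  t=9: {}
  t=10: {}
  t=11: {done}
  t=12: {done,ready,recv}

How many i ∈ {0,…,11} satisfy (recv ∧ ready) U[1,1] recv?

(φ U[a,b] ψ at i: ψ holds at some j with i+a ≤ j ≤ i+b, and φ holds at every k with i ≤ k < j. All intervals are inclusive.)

2

Evaluate at each i in [0,11]:
  i=0: ✗ (lhs fails at k=0 before rhs at j=1)
  i=1: ✓ (rhs at j=2; lhs holds on [1,1])
  i=2: ✗ (no rhs in [3,3])
  i=3: ✗ (lhs fails at k=3 before rhs at j=4)
  i=4: ✓ (rhs at j=5; lhs holds on [4,4])
  i=5: ✗ (no rhs in [6,6])
  i=6: ✗ (no rhs in [7,7])
  i=7: ✗ (lhs fails at k=7 before rhs at j=8)
  i=8: ✗ (no rhs in [9,9])
  i=9: ✗ (no rhs in [10,10])
  i=10: ✗ (no rhs in [11,11])
  i=11: ✗ (lhs fails at k=11 before rhs at j=12)
Positions where it holds: {1, 4} → 2.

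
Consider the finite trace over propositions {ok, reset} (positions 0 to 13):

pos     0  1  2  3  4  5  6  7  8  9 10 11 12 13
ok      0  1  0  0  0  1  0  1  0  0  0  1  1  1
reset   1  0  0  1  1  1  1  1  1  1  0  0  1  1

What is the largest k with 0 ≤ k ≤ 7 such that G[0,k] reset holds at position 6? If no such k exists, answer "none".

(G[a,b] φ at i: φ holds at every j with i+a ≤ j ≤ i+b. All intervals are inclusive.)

reset must hold from j=6 onward; find where it first fails.
  j=6: holds
  j=7: holds
  j=8: holds
  j=9: holds
  j=10: fails
Holds on [6,9], so largest k = 3.

3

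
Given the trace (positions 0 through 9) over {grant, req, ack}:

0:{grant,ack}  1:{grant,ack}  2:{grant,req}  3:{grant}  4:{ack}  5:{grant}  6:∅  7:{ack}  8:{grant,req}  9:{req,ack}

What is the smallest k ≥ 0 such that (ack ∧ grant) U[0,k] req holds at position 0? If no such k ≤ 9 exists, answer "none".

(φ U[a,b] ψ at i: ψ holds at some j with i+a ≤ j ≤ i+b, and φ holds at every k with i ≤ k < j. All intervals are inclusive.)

2

Need earliest j ≥ 0 with req, and (ack ∧ grant) at every k in [0,j-1].
  j=0: rhs fails.
  j=1: rhs fails.
  j=2: rhs holds; lhs holds on [0,1]. k = 2.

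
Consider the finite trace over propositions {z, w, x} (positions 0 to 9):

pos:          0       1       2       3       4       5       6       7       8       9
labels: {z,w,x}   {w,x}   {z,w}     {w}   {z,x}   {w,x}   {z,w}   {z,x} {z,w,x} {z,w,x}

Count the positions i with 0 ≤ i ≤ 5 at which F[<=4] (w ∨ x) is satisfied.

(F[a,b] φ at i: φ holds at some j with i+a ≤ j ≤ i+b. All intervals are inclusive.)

6

Evaluate at each i in [0,5]:
  i=0: ✓ (witness j=0)
  i=1: ✓ (witness j=1)
  i=2: ✓ (witness j=2)
  i=3: ✓ (witness j=3)
  i=4: ✓ (witness j=4)
  i=5: ✓ (witness j=5)
Positions where it holds: {0, 1, 2, 3, 4, 5} → 6.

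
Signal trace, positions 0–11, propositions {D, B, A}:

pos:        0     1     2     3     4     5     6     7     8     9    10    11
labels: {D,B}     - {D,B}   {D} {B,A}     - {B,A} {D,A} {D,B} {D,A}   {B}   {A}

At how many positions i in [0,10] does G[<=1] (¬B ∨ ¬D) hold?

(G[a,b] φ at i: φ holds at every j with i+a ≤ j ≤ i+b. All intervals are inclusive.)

6

Evaluate at each i in [0,10]:
  i=0: ✗ (fails at j=0)
  i=1: ✗ (fails at j=2)
  i=2: ✗ (fails at j=2)
  i=3: ✓ (all of [3,4])
  i=4: ✓ (all of [4,5])
  i=5: ✓ (all of [5,6])
  i=6: ✓ (all of [6,7])
  i=7: ✗ (fails at j=8)
  i=8: ✗ (fails at j=8)
  i=9: ✓ (all of [9,10])
  i=10: ✓ (all of [10,11])
Positions where it holds: {3, 4, 5, 6, 9, 10} → 6.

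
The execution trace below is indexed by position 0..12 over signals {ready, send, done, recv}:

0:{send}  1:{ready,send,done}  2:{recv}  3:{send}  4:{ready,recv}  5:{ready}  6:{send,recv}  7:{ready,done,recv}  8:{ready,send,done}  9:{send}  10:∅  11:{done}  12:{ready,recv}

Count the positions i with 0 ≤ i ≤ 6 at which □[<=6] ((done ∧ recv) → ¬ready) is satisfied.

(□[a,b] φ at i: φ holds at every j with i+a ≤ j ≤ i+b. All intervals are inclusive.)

Evaluate at each i in [0,6]:
  i=0: ✓ (all of [0,6])
  i=1: ✗ (fails at j=7)
  i=2: ✗ (fails at j=7)
  i=3: ✗ (fails at j=7)
  i=4: ✗ (fails at j=7)
  i=5: ✗ (fails at j=7)
  i=6: ✗ (fails at j=7)
Positions where it holds: {0} → 1.

1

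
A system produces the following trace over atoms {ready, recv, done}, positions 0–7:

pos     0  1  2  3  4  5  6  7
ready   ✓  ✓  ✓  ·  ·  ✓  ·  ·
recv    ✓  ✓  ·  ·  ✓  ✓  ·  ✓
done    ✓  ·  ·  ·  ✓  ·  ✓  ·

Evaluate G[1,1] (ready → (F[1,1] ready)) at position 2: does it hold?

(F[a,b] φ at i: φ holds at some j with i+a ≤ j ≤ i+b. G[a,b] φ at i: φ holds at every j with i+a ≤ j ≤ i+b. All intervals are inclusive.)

Check (ready → (F[1,1] ready)) at every j in [3,3]:
  j=3: antecedent false → ✓
All positions satisfy it → formula holds.

Holds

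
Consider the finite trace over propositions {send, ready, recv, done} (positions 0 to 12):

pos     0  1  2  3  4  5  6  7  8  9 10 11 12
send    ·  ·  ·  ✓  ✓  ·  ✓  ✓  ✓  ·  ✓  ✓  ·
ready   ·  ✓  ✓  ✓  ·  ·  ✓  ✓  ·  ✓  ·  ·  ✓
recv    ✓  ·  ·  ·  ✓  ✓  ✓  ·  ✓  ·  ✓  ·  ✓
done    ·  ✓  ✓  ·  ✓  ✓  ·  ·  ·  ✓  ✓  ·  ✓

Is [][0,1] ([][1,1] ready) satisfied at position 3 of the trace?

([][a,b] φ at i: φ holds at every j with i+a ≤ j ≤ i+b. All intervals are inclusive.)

Check [][1,1] ready at every j in [3,4]:
  j=3: fails at 4
  j=4: fails at 5
Fails at j=3 → formula fails.

No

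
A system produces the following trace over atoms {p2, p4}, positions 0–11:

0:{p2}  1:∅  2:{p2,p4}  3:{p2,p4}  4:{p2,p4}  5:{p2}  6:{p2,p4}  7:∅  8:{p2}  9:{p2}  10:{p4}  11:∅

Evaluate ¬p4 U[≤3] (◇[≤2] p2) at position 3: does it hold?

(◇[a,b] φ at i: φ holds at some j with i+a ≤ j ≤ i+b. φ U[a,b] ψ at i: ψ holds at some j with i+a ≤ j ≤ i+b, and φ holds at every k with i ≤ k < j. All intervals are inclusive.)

Need some j in [3,6] with ◇[≤2] p2, and ¬p4 at every k in [3,j-1].
  j=3: ◇[≤2] p2 holds; no prefix to check → satisfied.

Yes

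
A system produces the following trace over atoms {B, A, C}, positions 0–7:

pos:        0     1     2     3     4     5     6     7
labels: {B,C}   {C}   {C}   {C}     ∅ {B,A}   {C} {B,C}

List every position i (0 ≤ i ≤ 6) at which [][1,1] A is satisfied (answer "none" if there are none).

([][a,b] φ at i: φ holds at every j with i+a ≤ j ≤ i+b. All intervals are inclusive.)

Evaluate at each i in [0,6]:
  i=0: ✗ (fails at j=1)
  i=1: ✗ (fails at j=2)
  i=2: ✗ (fails at j=3)
  i=3: ✗ (fails at j=4)
  i=4: ✓ (all of [5,5])
  i=5: ✗ (fails at j=6)
  i=6: ✗ (fails at j=7)

4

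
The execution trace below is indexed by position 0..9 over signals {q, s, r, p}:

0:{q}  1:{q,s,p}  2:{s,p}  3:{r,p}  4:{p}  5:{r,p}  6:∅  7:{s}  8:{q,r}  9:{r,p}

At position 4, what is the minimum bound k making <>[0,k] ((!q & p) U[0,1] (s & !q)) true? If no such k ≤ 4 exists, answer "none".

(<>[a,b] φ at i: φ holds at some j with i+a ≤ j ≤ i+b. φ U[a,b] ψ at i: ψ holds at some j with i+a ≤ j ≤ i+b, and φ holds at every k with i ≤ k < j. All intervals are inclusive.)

Scan j = 4,5,… for ((!q & p) U[0,1] (s & !q)):
  j=4: fails
  j=5: fails
  j=6: fails
  j=7: holds
First hit at j=7, so smallest k = 7-4 = 3.

3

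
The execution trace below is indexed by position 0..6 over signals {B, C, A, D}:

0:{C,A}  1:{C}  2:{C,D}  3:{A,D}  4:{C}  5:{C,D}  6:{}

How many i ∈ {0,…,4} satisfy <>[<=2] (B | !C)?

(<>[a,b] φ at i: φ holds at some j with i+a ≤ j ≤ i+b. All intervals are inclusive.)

4

Evaluate at each i in [0,4]:
  i=0: ✗ (none in [0,2])
  i=1: ✓ (witness j=3)
  i=2: ✓ (witness j=3)
  i=3: ✓ (witness j=3)
  i=4: ✓ (witness j=6)
Positions where it holds: {1, 2, 3, 4} → 4.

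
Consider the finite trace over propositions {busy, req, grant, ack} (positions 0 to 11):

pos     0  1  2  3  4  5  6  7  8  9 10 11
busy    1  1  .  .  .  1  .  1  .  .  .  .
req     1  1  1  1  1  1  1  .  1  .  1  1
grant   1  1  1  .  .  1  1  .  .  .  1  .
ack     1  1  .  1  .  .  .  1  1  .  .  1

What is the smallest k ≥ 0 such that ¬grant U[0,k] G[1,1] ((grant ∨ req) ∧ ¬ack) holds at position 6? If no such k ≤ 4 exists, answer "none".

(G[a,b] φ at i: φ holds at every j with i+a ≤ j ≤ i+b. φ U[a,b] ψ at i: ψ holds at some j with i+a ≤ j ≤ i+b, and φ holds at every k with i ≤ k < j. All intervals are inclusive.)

Need earliest j ≥ 6 with G[1,1] ((grant ∨ req) ∧ ¬ack), and ¬grant at every k in [6,j-1].
  j=6: rhs fails.
  j=7: rhs fails.
  j=8: rhs fails.
  j=9: rhs holds but lhs fails at k=6.
  j=10: rhs fails.
No witness within the range → none.

none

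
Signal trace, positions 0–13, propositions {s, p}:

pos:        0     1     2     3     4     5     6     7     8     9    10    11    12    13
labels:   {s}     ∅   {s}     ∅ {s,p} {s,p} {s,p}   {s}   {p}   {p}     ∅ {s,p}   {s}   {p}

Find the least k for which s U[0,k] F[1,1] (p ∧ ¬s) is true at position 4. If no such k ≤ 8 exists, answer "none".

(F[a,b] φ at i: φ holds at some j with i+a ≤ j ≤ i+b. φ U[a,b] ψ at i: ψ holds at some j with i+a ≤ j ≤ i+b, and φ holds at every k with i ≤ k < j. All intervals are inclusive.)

Need earliest j ≥ 4 with F[1,1] (p ∧ ¬s), and s at every k in [4,j-1].
  j=4: rhs fails.
  j=5: rhs fails.
  j=6: rhs fails.
  j=7: rhs holds; lhs holds on [4,6]. k = 3.

3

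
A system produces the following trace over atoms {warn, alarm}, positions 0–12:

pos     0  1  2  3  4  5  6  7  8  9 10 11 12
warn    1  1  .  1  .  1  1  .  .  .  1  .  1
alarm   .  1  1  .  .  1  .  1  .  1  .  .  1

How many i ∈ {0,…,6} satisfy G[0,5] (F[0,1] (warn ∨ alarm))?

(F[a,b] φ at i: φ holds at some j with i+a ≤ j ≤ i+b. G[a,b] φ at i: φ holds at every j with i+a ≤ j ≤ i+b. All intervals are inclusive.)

7

Evaluate at each i in [0,6]:
  i=0: ✓ (all of [0,5])
  i=1: ✓ (all of [1,6])
  i=2: ✓ (all of [2,7])
  i=3: ✓ (all of [3,8])
  i=4: ✓ (all of [4,9])
  i=5: ✓ (all of [5,10])
  i=6: ✓ (all of [6,11])
Positions where it holds: {0, 1, 2, 3, 4, 5, 6} → 7.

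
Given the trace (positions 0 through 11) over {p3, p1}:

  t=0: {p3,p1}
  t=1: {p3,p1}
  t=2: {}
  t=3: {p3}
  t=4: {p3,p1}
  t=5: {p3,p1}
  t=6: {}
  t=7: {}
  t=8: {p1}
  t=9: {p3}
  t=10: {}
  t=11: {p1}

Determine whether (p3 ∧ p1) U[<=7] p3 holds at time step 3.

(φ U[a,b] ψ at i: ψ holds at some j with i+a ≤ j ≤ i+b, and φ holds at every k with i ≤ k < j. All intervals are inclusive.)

Need some j in [3,10] with p3, and (p3 ∧ p1) at every k in [3,j-1].
  j=3: p3 holds; no prefix to check → satisfied.

True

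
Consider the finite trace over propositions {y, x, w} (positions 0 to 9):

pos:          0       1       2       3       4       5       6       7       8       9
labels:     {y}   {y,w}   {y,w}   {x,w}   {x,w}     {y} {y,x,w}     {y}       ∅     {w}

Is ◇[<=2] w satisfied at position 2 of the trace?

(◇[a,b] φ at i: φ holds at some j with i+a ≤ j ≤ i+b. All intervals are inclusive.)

Yes

Check w at each j in [2,4]:
  j=2: true
  j=3: true
  j=4: true
Found at j=2 → formula holds.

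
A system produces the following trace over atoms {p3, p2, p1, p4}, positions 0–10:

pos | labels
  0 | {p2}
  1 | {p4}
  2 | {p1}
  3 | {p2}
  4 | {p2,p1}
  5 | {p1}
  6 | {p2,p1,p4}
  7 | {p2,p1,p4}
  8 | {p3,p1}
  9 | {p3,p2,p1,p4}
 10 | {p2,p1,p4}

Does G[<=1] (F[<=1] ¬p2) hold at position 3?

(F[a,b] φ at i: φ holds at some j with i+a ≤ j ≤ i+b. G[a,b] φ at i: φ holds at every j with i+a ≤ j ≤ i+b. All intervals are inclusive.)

Does not hold

Check F[<=1] ¬p2 at every j in [3,4]:
  j=3: fails (none in [3,4])
  j=4: holds (witness at 5)
Fails at j=3 → formula fails.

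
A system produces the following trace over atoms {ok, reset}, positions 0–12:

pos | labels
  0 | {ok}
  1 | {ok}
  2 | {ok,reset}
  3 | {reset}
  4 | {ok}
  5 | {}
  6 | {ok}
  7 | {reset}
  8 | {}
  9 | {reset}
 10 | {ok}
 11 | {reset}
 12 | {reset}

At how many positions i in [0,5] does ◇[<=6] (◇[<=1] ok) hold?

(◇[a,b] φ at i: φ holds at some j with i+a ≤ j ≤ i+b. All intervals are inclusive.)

Evaluate at each i in [0,5]:
  i=0: ✓ (witness j=0)
  i=1: ✓ (witness j=1)
  i=2: ✓ (witness j=2)
  i=3: ✓ (witness j=3)
  i=4: ✓ (witness j=4)
  i=5: ✓ (witness j=5)
Positions where it holds: {0, 1, 2, 3, 4, 5} → 6.

6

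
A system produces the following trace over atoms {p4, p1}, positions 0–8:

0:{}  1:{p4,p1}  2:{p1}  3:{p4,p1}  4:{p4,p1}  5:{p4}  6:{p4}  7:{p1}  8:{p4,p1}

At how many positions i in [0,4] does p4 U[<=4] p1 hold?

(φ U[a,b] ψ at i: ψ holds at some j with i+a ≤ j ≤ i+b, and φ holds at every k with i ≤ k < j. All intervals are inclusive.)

Evaluate at each i in [0,4]:
  i=0: ✗ (lhs fails at k=0 before rhs at j=1)
  i=1: ✓ (rhs at j=1)
  i=2: ✓ (rhs at j=2)
  i=3: ✓ (rhs at j=3)
  i=4: ✓ (rhs at j=4)
Positions where it holds: {1, 2, 3, 4} → 4.

4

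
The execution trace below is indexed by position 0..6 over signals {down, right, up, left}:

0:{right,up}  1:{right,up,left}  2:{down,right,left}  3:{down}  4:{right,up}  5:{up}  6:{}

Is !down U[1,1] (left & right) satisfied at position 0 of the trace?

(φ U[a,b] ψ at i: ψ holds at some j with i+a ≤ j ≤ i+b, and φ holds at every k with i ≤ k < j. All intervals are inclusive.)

True

Need some j in [1,1] with (left & right), and !down at every k in [0,j-1].
  j=1: (left & right) holds; !down holds at every k in [0,0] → satisfied.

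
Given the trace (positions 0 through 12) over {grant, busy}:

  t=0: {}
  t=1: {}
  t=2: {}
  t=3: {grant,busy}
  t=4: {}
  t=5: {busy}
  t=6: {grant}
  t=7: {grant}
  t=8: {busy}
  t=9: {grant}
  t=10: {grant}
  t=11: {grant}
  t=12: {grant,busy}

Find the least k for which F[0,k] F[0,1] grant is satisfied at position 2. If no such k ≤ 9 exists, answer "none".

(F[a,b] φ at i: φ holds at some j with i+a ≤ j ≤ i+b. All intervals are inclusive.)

Scan j = 2,3,… for F[0,1] grant:
  j=2: holds
First hit at j=2, so smallest k = 2-2 = 0.

0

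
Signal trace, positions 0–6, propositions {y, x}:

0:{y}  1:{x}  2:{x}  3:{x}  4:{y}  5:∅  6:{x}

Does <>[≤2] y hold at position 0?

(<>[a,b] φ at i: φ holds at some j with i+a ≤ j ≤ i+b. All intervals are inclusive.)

True

Check y at each j in [0,2]:
  j=0: true
  j=1: false
  j=2: false
Found at j=0 → formula holds.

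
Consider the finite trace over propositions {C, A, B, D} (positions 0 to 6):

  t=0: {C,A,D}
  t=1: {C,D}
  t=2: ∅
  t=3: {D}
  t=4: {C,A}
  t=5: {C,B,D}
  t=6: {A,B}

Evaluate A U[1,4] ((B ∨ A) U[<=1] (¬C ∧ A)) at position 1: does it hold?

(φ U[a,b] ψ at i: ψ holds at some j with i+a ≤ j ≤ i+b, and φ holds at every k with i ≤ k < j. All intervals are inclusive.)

Need some j in [2,5] with ((B ∨ A) U[<=1] (¬C ∧ A)), and A at every k in [1,j-1].
  j=2: ((B ∨ A) U[<=1] (¬C ∧ A)) — fails.
  j=3: ((B ∨ A) U[<=1] (¬C ∧ A)) — fails.
  j=4: ((B ∨ A) U[<=1] (¬C ∧ A)) — fails.
  j=5: ((B ∨ A) U[<=1] (¬C ∧ A)) holds, but A fails at k=1 → not this j.
No j in the window works → until fails.

False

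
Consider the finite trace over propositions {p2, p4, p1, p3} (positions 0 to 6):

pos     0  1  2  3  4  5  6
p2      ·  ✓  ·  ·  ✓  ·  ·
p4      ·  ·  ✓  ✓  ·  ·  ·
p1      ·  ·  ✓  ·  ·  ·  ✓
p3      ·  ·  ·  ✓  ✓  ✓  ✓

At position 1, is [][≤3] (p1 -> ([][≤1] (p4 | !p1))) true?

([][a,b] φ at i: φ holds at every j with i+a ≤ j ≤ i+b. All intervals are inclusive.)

Check (p1 -> ([][≤1] (p4 | !p1))) at every j in [1,4]:
  j=1: antecedent false → ✓
  j=2: antecedent true; consequent holds on [2,3] → ✓
  j=3: antecedent false → ✓
  j=4: antecedent false → ✓
All positions satisfy it → formula holds.

Yes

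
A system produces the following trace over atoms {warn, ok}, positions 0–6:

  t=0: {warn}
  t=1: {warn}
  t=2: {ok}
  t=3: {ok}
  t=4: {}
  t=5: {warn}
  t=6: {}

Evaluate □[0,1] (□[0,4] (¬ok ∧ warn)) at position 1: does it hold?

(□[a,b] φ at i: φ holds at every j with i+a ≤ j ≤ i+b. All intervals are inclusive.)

No

Check □[0,4] (¬ok ∧ warn) at every j in [1,2]:
  j=1: fails at 2
  j=2: fails at 2
Fails at j=1 → formula fails.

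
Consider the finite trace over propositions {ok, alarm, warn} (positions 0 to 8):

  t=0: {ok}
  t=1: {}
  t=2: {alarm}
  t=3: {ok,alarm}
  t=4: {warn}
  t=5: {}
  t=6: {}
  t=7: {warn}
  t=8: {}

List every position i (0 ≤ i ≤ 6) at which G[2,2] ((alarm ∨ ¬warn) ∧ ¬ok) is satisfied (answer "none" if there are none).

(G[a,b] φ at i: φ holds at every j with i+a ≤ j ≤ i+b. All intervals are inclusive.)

Evaluate at each i in [0,6]:
  i=0: ✓ (all of [2,2])
  i=1: ✗ (fails at j=3)
  i=2: ✗ (fails at j=4)
  i=3: ✓ (all of [5,5])
  i=4: ✓ (all of [6,6])
  i=5: ✗ (fails at j=7)
  i=6: ✓ (all of [8,8])

0, 3, 4, 6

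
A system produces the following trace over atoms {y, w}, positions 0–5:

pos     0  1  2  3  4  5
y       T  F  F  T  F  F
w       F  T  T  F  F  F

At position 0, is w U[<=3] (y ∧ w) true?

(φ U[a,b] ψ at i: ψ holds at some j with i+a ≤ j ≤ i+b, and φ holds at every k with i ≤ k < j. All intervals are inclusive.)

Need some j in [0,3] with (y ∧ w), and w at every k in [0,j-1].
  j=0: (y ∧ w) false.
  j=1: (y ∧ w) false.
  j=2: (y ∧ w) false.
  j=3: (y ∧ w) false.
No j in the window works → until fails.

No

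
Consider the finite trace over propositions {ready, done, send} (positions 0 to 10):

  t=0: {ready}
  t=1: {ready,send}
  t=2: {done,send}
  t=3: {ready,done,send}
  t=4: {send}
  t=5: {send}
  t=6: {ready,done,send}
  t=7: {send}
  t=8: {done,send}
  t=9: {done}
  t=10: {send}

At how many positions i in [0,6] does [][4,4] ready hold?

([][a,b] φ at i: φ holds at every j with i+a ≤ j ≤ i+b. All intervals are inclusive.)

Evaluate at each i in [0,6]:
  i=0: ✗ (fails at j=4)
  i=1: ✗ (fails at j=5)
  i=2: ✓ (all of [6,6])
  i=3: ✗ (fails at j=7)
  i=4: ✗ (fails at j=8)
  i=5: ✗ (fails at j=9)
  i=6: ✗ (fails at j=10)
Positions where it holds: {2} → 1.

1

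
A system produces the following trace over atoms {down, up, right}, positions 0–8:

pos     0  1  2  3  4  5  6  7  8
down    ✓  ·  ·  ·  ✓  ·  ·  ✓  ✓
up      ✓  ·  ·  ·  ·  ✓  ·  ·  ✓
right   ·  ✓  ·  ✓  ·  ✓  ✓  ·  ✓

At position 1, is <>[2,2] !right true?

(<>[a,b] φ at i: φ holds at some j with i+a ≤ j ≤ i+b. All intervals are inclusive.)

No

Check !right at each j in [3,3]:
  j=3: false
No position in the window satisfies it → formula fails.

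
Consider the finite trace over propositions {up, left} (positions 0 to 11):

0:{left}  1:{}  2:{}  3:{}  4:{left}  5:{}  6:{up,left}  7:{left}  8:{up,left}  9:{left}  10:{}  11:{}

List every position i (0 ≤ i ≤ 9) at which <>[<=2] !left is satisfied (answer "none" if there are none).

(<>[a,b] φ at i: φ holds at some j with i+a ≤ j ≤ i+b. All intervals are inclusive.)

0, 1, 2, 3, 4, 5, 8, 9

Evaluate at each i in [0,9]:
  i=0: ✓ (witness j=1)
  i=1: ✓ (witness j=1)
  i=2: ✓ (witness j=2)
  i=3: ✓ (witness j=3)
  i=4: ✓ (witness j=5)
  i=5: ✓ (witness j=5)
  i=6: ✗ (none in [6,8])
  i=7: ✗ (none in [7,9])
  i=8: ✓ (witness j=10)
  i=9: ✓ (witness j=10)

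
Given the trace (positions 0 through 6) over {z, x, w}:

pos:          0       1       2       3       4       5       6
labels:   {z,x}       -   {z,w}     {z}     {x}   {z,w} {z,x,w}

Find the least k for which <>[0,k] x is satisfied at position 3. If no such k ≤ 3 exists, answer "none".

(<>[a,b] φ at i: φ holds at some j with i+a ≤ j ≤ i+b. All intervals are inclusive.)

1

Scan j = 3,4,… for x:
  j=3: fails
  j=4: holds
First hit at j=4, so smallest k = 4-3 = 1.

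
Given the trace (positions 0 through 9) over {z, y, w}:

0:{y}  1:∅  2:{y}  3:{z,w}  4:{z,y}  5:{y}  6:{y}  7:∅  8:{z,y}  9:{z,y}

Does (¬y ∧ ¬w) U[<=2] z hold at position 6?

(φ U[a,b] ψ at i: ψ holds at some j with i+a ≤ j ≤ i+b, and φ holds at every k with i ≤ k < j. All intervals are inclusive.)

Need some j in [6,8] with z, and (¬y ∧ ¬w) at every k in [6,j-1].
  j=6: z false.
  j=7: z false.
  j=8: z holds, but (¬y ∧ ¬w) fails at k=6 → not this j.
No j in the window works → until fails.

Does not hold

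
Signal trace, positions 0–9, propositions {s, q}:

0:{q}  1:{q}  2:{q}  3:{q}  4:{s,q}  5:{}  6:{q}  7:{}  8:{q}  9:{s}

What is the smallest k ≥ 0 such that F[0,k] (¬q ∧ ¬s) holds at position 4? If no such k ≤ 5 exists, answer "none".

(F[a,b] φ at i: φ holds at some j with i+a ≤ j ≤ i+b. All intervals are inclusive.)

Scan j = 4,5,… for (¬q ∧ ¬s):
  j=4: fails
  j=5: holds
First hit at j=5, so smallest k = 5-4 = 1.

1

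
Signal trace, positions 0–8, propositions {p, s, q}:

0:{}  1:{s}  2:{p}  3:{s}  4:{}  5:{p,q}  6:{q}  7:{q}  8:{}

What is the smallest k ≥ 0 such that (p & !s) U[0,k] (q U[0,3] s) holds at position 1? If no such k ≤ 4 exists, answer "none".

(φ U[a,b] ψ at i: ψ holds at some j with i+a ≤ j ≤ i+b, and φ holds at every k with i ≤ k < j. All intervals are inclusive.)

0

Need earliest j ≥ 1 with (q U[0,3] s), and (p & !s) at every k in [1,j-1].
  j=1: rhs holds (empty prefix). k = 0.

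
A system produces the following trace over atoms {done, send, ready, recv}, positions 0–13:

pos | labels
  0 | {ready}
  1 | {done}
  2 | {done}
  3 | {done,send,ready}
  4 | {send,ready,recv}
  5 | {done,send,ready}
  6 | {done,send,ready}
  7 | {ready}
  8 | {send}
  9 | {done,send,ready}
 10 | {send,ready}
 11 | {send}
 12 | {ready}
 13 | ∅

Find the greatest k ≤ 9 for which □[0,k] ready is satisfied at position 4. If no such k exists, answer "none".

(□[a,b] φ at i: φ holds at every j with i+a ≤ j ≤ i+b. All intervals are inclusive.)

3

ready must hold from j=4 onward; find where it first fails.
  j=4: holds
  j=5: holds
  j=6: holds
  j=7: holds
  j=8: fails
Holds on [4,7], so largest k = 3.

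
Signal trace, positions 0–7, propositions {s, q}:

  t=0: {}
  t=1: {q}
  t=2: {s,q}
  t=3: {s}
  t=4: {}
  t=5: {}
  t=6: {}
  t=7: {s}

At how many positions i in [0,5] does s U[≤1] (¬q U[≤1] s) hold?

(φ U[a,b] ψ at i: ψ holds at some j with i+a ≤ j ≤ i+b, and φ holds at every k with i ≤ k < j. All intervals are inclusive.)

Evaluate at each i in [0,5]:
  i=0: ✗ (no rhs in [0,1])
  i=1: ✗ (lhs fails at k=1 before rhs at j=2)
  i=2: ✓ (rhs at j=2)
  i=3: ✓ (rhs at j=3)
  i=4: ✗ (no rhs in [4,5])
  i=5: ✗ (lhs fails at k=5 before rhs at j=6)
Positions where it holds: {2, 3} → 2.

2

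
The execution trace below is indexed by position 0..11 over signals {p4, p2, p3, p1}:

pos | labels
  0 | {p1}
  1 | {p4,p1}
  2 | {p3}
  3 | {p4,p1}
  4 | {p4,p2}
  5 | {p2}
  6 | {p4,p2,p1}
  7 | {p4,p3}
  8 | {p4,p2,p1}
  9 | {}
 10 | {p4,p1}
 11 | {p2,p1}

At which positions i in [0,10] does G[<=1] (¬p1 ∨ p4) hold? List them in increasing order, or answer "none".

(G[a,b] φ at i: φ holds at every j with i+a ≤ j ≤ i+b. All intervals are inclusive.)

Evaluate at each i in [0,10]:
  i=0: ✗ (fails at j=0)
  i=1: ✓ (all of [1,2])
  i=2: ✓ (all of [2,3])
  i=3: ✓ (all of [3,4])
  i=4: ✓ (all of [4,5])
  i=5: ✓ (all of [5,6])
  i=6: ✓ (all of [6,7])
  i=7: ✓ (all of [7,8])
  i=8: ✓ (all of [8,9])
  i=9: ✓ (all of [9,10])
  i=10: ✗ (fails at j=11)

1, 2, 3, 4, 5, 6, 7, 8, 9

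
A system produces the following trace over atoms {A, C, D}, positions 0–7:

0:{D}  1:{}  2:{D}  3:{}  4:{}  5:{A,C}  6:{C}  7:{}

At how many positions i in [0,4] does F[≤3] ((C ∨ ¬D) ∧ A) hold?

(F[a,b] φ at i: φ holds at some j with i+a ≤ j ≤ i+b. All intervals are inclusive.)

3

Evaluate at each i in [0,4]:
  i=0: ✗ (none in [0,3])
  i=1: ✗ (none in [1,4])
  i=2: ✓ (witness j=5)
  i=3: ✓ (witness j=5)
  i=4: ✓ (witness j=5)
Positions where it holds: {2, 3, 4} → 3.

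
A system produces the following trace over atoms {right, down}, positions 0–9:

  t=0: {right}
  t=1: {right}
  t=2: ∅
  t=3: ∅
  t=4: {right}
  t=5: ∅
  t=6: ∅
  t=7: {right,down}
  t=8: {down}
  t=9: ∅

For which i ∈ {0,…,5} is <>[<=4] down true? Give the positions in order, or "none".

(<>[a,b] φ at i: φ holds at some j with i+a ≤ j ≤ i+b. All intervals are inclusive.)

3, 4, 5

Evaluate at each i in [0,5]:
  i=0: ✗ (none in [0,4])
  i=1: ✗ (none in [1,5])
  i=2: ✗ (none in [2,6])
  i=3: ✓ (witness j=7)
  i=4: ✓ (witness j=7)
  i=5: ✓ (witness j=7)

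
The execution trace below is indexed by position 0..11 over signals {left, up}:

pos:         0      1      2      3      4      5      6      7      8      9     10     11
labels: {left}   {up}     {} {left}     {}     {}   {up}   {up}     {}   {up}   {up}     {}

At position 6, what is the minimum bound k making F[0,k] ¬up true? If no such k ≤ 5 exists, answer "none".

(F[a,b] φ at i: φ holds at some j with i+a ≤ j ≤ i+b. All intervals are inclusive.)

Scan j = 6,7,… for ¬up:
  j=6: fails
  j=7: fails
  j=8: holds
First hit at j=8, so smallest k = 8-6 = 2.

2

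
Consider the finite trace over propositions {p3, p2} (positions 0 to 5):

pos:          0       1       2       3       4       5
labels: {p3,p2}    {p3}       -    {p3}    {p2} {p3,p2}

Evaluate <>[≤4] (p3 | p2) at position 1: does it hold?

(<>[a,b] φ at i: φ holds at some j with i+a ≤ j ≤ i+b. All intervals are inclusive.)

Holds

Check (p3 | p2) at each j in [1,5]:
  j=1: true
  j=2: false
  j=3: true
  j=4: true
  j=5: true
Found at j=1 → formula holds.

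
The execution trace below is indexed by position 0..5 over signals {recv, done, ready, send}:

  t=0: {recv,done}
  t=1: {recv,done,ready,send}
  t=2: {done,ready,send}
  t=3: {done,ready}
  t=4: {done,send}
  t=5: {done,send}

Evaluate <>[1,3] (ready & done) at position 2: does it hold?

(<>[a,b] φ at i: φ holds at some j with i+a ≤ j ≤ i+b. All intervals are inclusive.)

Check (ready & done) at each j in [3,5]:
  j=3: true
  j=4: false
  j=5: false
Found at j=3 → formula holds.

Yes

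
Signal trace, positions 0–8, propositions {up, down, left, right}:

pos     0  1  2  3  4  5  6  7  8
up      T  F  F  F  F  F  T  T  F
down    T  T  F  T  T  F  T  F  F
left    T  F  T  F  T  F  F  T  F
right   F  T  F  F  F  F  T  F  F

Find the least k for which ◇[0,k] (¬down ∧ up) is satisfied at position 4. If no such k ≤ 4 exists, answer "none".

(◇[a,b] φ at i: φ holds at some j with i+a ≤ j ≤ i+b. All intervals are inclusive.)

Scan j = 4,5,… for (¬down ∧ up):
  j=4: fails
  j=5: fails
  j=6: fails
  j=7: holds
First hit at j=7, so smallest k = 7-4 = 3.

3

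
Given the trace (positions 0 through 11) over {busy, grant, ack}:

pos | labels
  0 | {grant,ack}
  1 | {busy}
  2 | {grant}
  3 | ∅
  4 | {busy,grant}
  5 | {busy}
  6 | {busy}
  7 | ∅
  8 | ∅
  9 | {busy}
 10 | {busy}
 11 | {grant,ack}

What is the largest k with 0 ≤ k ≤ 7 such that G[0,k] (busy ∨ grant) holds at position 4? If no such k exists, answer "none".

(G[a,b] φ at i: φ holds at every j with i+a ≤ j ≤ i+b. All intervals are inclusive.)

2

(busy ∨ grant) must hold from j=4 onward; find where it first fails.
  j=4: holds
  j=5: holds
  j=6: holds
  j=7: fails
Holds on [4,6], so largest k = 2.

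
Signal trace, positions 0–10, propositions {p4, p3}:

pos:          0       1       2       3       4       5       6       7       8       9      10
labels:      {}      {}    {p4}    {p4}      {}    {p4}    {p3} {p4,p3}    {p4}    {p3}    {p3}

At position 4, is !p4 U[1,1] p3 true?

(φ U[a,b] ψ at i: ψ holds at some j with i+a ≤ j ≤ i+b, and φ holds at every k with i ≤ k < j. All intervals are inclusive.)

Does not hold

Need some j in [5,5] with p3, and !p4 at every k in [4,j-1].
  j=5: p3 false.
No j in the window works → until fails.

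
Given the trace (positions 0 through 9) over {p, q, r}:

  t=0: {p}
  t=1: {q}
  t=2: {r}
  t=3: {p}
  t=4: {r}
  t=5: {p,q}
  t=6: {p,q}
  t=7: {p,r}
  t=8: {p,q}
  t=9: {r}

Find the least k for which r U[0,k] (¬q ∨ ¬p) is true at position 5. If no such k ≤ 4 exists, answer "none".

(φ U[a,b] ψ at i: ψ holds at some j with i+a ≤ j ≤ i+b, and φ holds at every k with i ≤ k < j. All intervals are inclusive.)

Need earliest j ≥ 5 with (¬q ∨ ¬p), and r at every k in [5,j-1].
  j=5: rhs fails.
  j=6: rhs fails.
  j=7: rhs holds but lhs fails at k=5.
  j=8: rhs fails.
  j=9: rhs holds but lhs fails at k=5.
No witness within the range → none.

none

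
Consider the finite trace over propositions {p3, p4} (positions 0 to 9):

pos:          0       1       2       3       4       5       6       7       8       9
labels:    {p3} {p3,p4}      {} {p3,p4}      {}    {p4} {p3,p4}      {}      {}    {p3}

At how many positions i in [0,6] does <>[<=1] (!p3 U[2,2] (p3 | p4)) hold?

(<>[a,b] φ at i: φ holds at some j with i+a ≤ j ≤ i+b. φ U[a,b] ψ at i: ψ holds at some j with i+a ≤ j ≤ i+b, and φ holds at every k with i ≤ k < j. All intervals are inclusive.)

Evaluate at each i in [0,6]:
  i=0: ✗ (none in [0,1])
  i=1: ✗ (none in [1,2])
  i=2: ✗ (none in [2,3])
  i=3: ✓ (witness j=4)
  i=4: ✓ (witness j=4)
  i=5: ✗ (none in [5,6])
  i=6: ✓ (witness j=7)
Positions where it holds: {3, 4, 6} → 3.

3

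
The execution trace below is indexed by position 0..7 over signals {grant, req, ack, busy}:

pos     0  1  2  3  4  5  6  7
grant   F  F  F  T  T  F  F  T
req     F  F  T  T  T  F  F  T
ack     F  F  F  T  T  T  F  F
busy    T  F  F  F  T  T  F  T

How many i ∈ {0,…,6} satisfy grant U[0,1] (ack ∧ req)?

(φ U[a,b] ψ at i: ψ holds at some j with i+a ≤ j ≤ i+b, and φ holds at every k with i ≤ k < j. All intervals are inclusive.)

2

Evaluate at each i in [0,6]:
  i=0: ✗ (no rhs in [0,1])
  i=1: ✗ (no rhs in [1,2])
  i=2: ✗ (lhs fails at k=2 before rhs at j=3)
  i=3: ✓ (rhs at j=3)
  i=4: ✓ (rhs at j=4)
  i=5: ✗ (no rhs in [5,6])
  i=6: ✗ (no rhs in [6,7])
Positions where it holds: {3, 4} → 2.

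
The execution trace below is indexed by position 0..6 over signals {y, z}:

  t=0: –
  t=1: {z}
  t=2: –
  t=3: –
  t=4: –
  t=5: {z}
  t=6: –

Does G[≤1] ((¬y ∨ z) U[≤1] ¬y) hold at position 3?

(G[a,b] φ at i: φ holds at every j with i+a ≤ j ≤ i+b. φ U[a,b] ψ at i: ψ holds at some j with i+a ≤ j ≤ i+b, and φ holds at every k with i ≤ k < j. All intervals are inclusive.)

Check ((¬y ∨ z) U[≤1] ¬y) at every j in [3,4]:
  j=3: holds
  j=4: holds
All positions satisfy it → formula holds.

Yes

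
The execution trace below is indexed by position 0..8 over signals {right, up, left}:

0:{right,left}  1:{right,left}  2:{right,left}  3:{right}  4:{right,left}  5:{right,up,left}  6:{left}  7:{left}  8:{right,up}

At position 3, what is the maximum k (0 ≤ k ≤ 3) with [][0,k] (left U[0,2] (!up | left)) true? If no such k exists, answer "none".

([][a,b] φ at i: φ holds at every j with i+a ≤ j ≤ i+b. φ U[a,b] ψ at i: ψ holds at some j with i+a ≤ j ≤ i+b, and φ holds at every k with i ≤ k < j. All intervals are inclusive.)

3

(left U[0,2] (!up | left)) must hold from j=3 onward; find where it first fails.
  j=3: holds
  j=4: holds
  j=5: holds
  j=6: holds
Holds through j=6; largest k = 3.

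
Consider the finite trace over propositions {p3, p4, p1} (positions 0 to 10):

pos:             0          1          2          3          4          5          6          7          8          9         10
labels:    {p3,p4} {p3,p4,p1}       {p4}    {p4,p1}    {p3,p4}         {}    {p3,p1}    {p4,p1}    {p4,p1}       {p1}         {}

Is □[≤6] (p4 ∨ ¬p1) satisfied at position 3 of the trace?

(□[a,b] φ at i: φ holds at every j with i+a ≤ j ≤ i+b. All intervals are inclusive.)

Check (p4 ∨ ¬p1) at every j in [3,9]:
  j=3: true
  j=4: true
  j=5: true
  j=6: false
  j=7: true
  j=8: true
  j=9: false
Fails at j=6 → formula fails.

False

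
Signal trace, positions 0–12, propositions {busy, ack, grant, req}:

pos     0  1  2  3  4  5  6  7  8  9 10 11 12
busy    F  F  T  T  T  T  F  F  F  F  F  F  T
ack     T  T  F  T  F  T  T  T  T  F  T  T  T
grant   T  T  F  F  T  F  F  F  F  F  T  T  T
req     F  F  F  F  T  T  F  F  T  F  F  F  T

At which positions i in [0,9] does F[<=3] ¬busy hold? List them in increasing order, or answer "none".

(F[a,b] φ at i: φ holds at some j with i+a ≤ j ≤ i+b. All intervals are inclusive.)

0, 1, 3, 4, 5, 6, 7, 8, 9

Evaluate at each i in [0,9]:
  i=0: ✓ (witness j=0)
  i=1: ✓ (witness j=1)
  i=2: ✗ (none in [2,5])
  i=3: ✓ (witness j=6)
  i=4: ✓ (witness j=6)
  i=5: ✓ (witness j=6)
  i=6: ✓ (witness j=6)
  i=7: ✓ (witness j=7)
  i=8: ✓ (witness j=8)
  i=9: ✓ (witness j=9)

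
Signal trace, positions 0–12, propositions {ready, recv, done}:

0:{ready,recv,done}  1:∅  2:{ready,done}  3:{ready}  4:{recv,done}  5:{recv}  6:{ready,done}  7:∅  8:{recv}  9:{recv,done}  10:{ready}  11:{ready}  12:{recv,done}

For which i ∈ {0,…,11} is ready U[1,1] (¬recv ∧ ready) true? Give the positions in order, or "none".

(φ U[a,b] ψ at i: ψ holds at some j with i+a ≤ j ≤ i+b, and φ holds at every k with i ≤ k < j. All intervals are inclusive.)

2, 10

Evaluate at each i in [0,11]:
  i=0: ✗ (no rhs in [1,1])
  i=1: ✗ (lhs fails at k=1 before rhs at j=2)
  i=2: ✓ (rhs at j=3; lhs holds on [2,2])
  i=3: ✗ (no rhs in [4,4])
  i=4: ✗ (no rhs in [5,5])
  i=5: ✗ (lhs fails at k=5 before rhs at j=6)
  i=6: ✗ (no rhs in [7,7])
  i=7: ✗ (no rhs in [8,8])
  i=8: ✗ (no rhs in [9,9])
  i=9: ✗ (lhs fails at k=9 before rhs at j=10)
  i=10: ✓ (rhs at j=11; lhs holds on [10,10])
  i=11: ✗ (no rhs in [12,12])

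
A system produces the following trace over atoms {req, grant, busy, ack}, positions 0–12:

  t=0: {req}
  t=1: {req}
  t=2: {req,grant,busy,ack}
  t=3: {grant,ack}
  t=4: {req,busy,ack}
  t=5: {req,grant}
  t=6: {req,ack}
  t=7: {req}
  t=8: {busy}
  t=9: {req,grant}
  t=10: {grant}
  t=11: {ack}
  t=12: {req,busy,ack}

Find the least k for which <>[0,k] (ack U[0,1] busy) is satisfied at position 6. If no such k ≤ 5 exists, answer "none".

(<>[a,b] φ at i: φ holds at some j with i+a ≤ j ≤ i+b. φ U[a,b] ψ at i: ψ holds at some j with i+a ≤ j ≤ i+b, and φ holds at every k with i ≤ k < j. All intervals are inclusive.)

2

Scan j = 6,7,… for (ack U[0,1] busy):
  j=6: fails
  j=7: fails
  j=8: holds
First hit at j=8, so smallest k = 8-6 = 2.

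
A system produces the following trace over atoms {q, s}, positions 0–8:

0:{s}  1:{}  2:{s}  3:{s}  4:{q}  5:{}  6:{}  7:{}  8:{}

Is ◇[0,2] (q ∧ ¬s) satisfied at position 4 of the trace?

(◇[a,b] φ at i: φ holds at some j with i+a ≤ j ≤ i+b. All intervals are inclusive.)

Holds

Check (q ∧ ¬s) at each j in [4,6]:
  j=4: true
  j=5: false
  j=6: false
Found at j=4 → formula holds.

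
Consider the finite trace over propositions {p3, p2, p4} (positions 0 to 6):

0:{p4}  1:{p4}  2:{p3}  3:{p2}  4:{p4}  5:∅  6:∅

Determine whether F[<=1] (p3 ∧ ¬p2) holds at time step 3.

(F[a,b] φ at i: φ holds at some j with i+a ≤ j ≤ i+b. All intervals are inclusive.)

False

Check (p3 ∧ ¬p2) at each j in [3,4]:
  j=3: false
  j=4: false
No position in the window satisfies it → formula fails.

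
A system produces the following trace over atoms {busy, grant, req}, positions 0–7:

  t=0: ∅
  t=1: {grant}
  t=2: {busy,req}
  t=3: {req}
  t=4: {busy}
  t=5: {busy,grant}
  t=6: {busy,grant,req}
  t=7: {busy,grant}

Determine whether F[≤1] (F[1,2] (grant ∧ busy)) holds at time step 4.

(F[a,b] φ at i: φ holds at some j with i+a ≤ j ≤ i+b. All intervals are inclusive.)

Check F[1,2] (grant ∧ busy) at each j in [4,5]:
  j=4: holds (witness at 5)
  j=5: holds (witness at 6)
Found at j=4 → formula holds.

True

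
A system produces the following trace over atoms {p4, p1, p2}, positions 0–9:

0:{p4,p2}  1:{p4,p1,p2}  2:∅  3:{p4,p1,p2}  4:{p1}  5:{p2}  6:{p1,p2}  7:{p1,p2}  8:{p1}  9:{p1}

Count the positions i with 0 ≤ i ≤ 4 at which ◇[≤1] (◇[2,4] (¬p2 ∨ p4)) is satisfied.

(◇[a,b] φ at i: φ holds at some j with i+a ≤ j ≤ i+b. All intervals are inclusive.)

Evaluate at each i in [0,4]:
  i=0: ✓ (witness j=0)
  i=1: ✓ (witness j=1)
  i=2: ✓ (witness j=2)
  i=3: ✓ (witness j=4)
  i=4: ✓ (witness j=4)
Positions where it holds: {0, 1, 2, 3, 4} → 5.

5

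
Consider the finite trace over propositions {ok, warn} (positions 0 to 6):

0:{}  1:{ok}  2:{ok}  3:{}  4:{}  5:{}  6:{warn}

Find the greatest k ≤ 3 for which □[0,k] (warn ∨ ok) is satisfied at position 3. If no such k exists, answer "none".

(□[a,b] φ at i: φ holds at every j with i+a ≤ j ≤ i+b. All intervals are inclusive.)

(warn ∨ ok) must hold from j=3 onward; find where it first fails.
  j=3: fails → no k works.

none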